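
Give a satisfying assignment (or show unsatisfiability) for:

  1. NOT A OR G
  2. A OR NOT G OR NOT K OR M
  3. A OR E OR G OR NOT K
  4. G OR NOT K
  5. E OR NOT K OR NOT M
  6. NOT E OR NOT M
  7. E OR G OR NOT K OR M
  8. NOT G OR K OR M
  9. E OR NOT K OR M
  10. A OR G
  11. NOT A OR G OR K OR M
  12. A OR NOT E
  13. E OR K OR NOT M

G: True, K: True, M: False, E: True, A: True

Try G = False:
  (NOT A OR G) forces A = False.
  clause (A OR G) is falsified — backtrack.
So G = True.
Try K = False:
  (NOT G OR K OR M) forces M = True.
  (NOT E OR NOT M) forces E = False.
  clause (E OR K OR NOT M) is falsified — backtrack.
So K = True.
Set M = False.
  then (A OR NOT G OR NOT K OR M) forces A = True.
  then (E OR NOT K OR M) forces E = True.
All clauses satisfied.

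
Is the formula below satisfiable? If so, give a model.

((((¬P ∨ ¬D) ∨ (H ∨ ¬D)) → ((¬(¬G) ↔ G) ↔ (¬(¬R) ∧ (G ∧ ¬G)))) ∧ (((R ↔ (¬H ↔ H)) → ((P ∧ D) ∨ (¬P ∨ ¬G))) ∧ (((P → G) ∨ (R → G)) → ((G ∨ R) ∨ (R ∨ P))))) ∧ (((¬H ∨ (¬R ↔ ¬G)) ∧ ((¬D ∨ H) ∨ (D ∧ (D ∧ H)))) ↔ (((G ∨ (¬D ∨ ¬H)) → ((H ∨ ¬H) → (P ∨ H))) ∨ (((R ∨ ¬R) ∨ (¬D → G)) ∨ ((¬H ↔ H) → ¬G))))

Case G = True: the formula simplifies to (¬(((¬P ∨ ¬D) ∨ (H ∨ ¬D))) ∧ ((R ↔ (¬H ↔ H)) → ((P ∧ D) ∨ ¬P))) ∧ ((¬H ∨ R) ∧ ((¬D ∨ H) ∨ (D ∧ (D ∧ H)))).
  H = True: the conjunct ¬(((¬P ∨ ¬D) ∨ (H ∨ ¬D))) becomes ¬(((¬P ∨ ¬D) ∨ True)) = False.
  H = False: simplifies to (¬(((¬P ∨ ¬D) ∨ ¬D)) ∧ (¬R → ((P ∧ D) ∨ ¬P))) ∧ ¬D.
    D = True: the conjunct ¬D is False.
    D = False: the conjunct ¬(((¬P ∨ ¬D) ∨ ¬D)) becomes ¬((True ∨ True)) = False.
Case G = False: the formula simplifies to (¬(((¬P ∨ ¬D) ∨ (H ∨ ¬D))) ∧ ((¬P ∨ ¬R) → (R ∨ (R ∨ P)))) ∧ ((¬H ∨ ¬R) ∧ ((¬D ∨ H) ∨ (D ∧ (D ∧ H)))).
  H = True: the conjunct ¬(((¬P ∨ ¬D) ∨ (H ∨ ¬D))) becomes ¬(((¬P ∨ ¬D) ∨ True)) = False.
  H = False: simplifies to (¬(((¬P ∨ ¬D) ∨ ¬D)) ∧ ((¬P ∨ ¬R) → (R ∨ (R ∨ P)))) ∧ ¬D.
    D = True: the conjunct ¬D is False.
    D = False: the conjunct ¬(((¬P ∨ ¬D) ∨ ¬D)) becomes ¬((True ∨ True)) = False.
Both cases fail — unsatisfiable.

Unsatisfiable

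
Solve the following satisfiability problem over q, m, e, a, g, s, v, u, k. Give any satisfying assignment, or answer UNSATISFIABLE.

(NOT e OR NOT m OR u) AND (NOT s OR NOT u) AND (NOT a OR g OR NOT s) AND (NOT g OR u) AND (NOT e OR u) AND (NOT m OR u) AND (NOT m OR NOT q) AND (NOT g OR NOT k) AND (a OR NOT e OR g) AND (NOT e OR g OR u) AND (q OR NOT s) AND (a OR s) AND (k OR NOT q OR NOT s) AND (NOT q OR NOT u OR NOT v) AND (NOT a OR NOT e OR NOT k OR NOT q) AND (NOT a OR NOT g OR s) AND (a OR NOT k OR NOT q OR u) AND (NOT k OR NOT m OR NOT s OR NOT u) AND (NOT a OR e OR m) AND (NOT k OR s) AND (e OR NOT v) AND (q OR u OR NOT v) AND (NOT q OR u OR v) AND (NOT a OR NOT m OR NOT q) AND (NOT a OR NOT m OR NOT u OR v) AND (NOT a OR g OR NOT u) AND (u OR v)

No satisfying assignment exists.

Case e = True:
  (NOT e OR u) forces u = True.
  (NOT s OR NOT u) forces s = False.
  (a OR s) forces a = True.
  (NOT a OR NOT g OR s) forces g = False.
  Clause (NOT a OR g OR NOT u) is falsified — contradiction.
Case e = False:
  (e OR NOT v) forces v = False.
  (u OR v) forces u = True.
  (NOT s OR NOT u) forces s = False.
  (a OR s) forces a = True.
  (NOT a OR NOT g OR s) forces g = False.
  Clause (NOT a OR g OR NOT u) is falsified — contradiction.
Both cases fail, so the formula is unsatisfiable.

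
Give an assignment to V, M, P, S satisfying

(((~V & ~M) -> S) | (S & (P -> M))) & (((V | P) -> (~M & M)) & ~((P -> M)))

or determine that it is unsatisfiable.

Case M = True: the conjunct ~((P -> M)) becomes ~((P -> True)) = False.
Case M = False: the formula simplifies to ((~V -> S) | (S & ~P)) & (~((V | P)) & ~(~P)).
  P = True: the conjunct ~((V | P)) becomes ~((V | True)) = False.
  P = False: the conjunct ~(~P) becomes ~(~False) = False.
Both cases fail — unsatisfiable.

The formula is unsatisfiable.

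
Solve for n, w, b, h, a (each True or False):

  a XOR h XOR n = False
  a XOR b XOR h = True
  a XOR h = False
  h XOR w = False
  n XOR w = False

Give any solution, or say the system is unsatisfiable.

n=F, w=F, b=T, h=F, a=F

a XOR h XOR n = F XOR F XOR F = False ✓
a XOR b XOR h = F XOR T XOR F = True ✓
a XOR h = F XOR F = False ✓
h XOR w = F XOR F = False ✓
n XOR w = F XOR F = False ✓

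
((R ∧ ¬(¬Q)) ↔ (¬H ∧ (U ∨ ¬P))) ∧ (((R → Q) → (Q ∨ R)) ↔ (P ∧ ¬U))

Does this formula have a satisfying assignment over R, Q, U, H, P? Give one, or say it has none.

R = False, Q = True, U = False, H = False, P = True

  (R ∧ ¬(¬Q)) ↔ (¬H ∧ (U ∨ ¬P)) = True
    R ∧ ¬(¬Q) = False
      ¬(¬Q) = True
        ¬Q = False
    ¬H ∧ (U ∨ ¬P) = False
      ¬H = True
      U ∨ ¬P = False
        ¬P = False
  ((R → Q) → (Q ∨ R)) ↔ (P ∧ ¬U) = True
    (R → Q) → (Q ∨ R) = True
      R → Q = True
      Q ∨ R = True
    P ∧ ¬U = True
      ¬U = True
Both conjuncts True, so the formula holds.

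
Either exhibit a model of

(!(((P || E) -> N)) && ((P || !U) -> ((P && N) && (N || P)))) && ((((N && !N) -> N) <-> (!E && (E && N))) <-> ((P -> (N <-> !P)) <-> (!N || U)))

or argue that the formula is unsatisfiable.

Unsatisfiable — no assignment works.

Case N = True: the conjunct !(((P || E) -> N)) becomes !(((P || E) -> True)) = False.
Case N = False: the formula simplifies to (!(!((P || E))) && !((P || !U))) && !((P -> P)).
  P = True: the conjunct !((P || !U)) becomes !((True || !U)) = False.
  P = False: the conjunct !((P -> P)) becomes !((False -> False)) = False.
Both cases fail — unsatisfiable.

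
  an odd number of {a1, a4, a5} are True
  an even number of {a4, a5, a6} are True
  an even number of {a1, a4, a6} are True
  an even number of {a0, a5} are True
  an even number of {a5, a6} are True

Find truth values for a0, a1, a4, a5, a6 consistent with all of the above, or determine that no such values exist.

Unsatisfiable

Adding constraints 1, 3, 5 mod 2: every variable appears an even number of times on the left, so the left side is 0.
But the right sides sum to 1 (mod 2). 0 ≠ 1 — the system is inconsistent.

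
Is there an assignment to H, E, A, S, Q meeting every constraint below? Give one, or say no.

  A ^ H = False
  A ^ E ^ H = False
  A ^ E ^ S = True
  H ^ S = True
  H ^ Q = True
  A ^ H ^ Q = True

H: False, E: False, A: False, S: True, Q: True

A ^ H = F ^ F = False ✓
A ^ E ^ H = F ^ F ^ F = False ✓
A ^ E ^ S = F ^ F ^ T = True ✓
H ^ S = F ^ T = True ✓
H ^ Q = F ^ T = True ✓
A ^ H ^ Q = F ^ F ^ T = True ✓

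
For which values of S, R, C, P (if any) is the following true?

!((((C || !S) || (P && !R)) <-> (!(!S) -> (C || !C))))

S: True, R: True, C: False, P: True

  !((((C || !S) || (P && !R)) <-> (!(!S) -> (C || !C)))) = True
    ((C || !S) || (P && !R)) <-> (!(!S) -> (C || !C)) = False
      (C || !S) || (P && !R) = False
        C || !S = False
          !S = False
        P && !R = False
          !R = False
      !(!S) -> (C || !C) = True
        !(!S) = True
          !S = False
        C || !C = True
          !C = True
The formula evaluates to True.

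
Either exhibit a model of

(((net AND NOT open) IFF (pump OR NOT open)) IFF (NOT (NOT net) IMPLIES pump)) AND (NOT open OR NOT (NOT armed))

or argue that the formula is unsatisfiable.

net=F; armed=T; pump=F; open=T

  ((net AND NOT open) IFF (pump OR NOT open)) IFF (NOT (NOT net) IMPLIES pump) = True
    (net AND NOT open) IFF (pump OR NOT open) = True
      net AND NOT open = False
        NOT open = False
      pump OR NOT open = False
        NOT open = False
    NOT (NOT net) IMPLIES pump = True
      NOT (NOT net) = False
        NOT net = True
  NOT open OR NOT (NOT armed) = True
    NOT open = False
    NOT (NOT armed) = True
      NOT armed = False
Both conjuncts True, so the formula holds.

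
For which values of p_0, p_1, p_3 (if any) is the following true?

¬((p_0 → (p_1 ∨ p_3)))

p_0 = True, p_1 = False, p_3 = False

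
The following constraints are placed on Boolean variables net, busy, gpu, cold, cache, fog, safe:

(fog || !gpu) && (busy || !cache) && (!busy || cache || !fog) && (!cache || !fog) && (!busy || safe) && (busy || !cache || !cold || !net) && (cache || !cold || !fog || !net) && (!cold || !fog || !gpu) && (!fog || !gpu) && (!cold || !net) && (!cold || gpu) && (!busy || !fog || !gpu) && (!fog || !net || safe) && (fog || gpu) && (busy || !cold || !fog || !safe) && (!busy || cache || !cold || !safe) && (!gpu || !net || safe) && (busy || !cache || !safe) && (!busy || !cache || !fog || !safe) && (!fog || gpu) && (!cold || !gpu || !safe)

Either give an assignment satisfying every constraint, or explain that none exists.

Unsatisfiable — no assignment works.

Case gpu = True:
  (fog || !gpu) forces fog = True.
  Clause (!fog || !gpu) is falsified — contradiction.
Case gpu = False:
  (!cold || gpu) forces cold = False.
  (fog || gpu) forces fog = True.
  Clause (!fog || gpu) is falsified — contradiction.
Both cases fail, so the formula is unsatisfiable.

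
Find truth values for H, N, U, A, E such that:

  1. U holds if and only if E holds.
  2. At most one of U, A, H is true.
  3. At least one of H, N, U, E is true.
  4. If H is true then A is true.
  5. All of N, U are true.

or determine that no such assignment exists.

H: False, N: True, U: True, A: False, E: True

  (1) U=T, E=T — same ✓
  (2) {U, A, H}: 1 true — at most one ✓
  (3) {H, N, U, E}: 3 true — at least one ✓
  (4) H=F ⇒ A: vacuous ✓
  (5) {N, U}: all 2 true ✓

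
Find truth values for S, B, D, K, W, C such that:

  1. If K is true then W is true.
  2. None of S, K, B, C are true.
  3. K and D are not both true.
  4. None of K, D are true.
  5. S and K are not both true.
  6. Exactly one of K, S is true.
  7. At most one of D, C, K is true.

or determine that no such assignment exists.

The formula is unsatisfiable.

Case S = True:
  Constraint (2) is violated (S=T) — contradiction.
Case S = False:
  (2) forces K = False.
  Constraint (6) is violated (K=F, S=F) — contradiction.
Both cases fail — unsatisfiable.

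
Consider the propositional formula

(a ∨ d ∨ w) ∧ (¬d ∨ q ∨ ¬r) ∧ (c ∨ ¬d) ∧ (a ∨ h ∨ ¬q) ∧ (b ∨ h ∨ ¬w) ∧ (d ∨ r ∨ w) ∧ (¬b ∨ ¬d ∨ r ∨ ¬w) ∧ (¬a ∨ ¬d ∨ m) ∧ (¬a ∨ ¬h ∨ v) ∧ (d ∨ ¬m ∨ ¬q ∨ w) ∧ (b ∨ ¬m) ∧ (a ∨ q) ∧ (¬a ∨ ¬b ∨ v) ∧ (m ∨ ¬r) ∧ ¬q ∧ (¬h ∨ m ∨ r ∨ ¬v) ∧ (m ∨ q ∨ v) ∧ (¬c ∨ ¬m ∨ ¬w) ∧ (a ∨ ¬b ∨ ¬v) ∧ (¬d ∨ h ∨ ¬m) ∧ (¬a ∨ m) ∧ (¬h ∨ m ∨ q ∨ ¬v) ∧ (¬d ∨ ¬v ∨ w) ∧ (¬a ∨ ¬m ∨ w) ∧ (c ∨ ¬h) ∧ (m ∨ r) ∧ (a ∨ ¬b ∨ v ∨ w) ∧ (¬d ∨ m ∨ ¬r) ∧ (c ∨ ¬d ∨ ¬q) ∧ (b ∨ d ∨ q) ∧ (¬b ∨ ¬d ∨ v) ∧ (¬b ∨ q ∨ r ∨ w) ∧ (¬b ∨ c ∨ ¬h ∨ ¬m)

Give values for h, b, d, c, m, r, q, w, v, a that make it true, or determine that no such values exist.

h = False, b = True, d = False, c = False, m = True, r = False, q = False, w = True, v = True, a = True

Unit clause (¬q) forces q = False.
In (a ∨ q) only a is left, so a = True.
In (¬a ∨ m) only m is left, so m = True.
In (¬a ∨ ¬m ∨ w) only w is left, so w = True.
In (b ∨ ¬m) only b is left, so b = True.
In (¬a ∨ ¬b ∨ v) only v is left, so v = True.
In (¬c ∨ ¬m ∨ ¬w) only ¬c is left, so c = False.
In (c ∨ ¬h) only ¬h is left, so h = False.
In (c ∨ ¬d) only ¬d is left, so d = False.
Set r = False.
All clauses satisfied.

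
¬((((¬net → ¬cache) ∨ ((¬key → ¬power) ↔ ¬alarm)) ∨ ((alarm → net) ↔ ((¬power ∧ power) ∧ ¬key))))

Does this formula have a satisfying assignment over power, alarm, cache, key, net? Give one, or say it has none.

power: True, alarm: False, cache: True, key: False, net: False

  ¬((((¬net → ¬cache) ∨ ((¬key → ¬power) ↔ ¬alarm)) ∨ ((alarm → net) ↔ ((¬power ∧ power) ∧ ¬key)))) = True
    ((¬net → ¬cache) ∨ ((¬key → ¬power) ↔ ¬alarm)) ∨ ((alarm → net) ↔ ((¬power ∧ power) ∧ ¬key)) = False
      (¬net → ¬cache) ∨ ((¬key → ¬power) ↔ ¬alarm) = False
        ¬net → ¬cache = False
          ¬net = True
          ¬cache = False
        (¬key → ¬power) ↔ ¬alarm = False
          ¬key → ¬power = False
            ¬key = True
            ¬power = False
          ¬alarm = True
      (alarm → net) ↔ ((¬power ∧ power) ∧ ¬key) = False
        alarm → net = True
        (¬power ∧ power) ∧ ¬key = False
          ¬power ∧ power = False
            ¬power = False
          ¬key = True
The formula evaluates to True.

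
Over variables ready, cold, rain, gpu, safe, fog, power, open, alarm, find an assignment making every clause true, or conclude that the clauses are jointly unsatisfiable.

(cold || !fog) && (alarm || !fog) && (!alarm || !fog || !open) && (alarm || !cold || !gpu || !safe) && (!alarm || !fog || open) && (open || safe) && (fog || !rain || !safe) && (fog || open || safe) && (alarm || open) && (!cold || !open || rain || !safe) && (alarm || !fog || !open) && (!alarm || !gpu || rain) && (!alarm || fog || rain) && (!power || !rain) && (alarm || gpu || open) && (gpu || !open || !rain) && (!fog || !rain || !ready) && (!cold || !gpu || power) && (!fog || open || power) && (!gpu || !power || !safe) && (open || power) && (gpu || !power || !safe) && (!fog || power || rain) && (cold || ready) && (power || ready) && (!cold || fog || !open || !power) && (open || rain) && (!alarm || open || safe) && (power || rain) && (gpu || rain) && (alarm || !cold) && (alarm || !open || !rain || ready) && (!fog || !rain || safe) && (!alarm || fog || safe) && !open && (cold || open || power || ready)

Case rain = True:
  (!power || !rain) forces power = False.
  (open || power) forces open = True.
  Clause (!open) is falsified — contradiction.
Case rain = False:
  (open || rain) forces open = True.
  Clause (!open) is falsified — contradiction.
Both cases fail, so the formula is unsatisfiable.

The formula is unsatisfiable.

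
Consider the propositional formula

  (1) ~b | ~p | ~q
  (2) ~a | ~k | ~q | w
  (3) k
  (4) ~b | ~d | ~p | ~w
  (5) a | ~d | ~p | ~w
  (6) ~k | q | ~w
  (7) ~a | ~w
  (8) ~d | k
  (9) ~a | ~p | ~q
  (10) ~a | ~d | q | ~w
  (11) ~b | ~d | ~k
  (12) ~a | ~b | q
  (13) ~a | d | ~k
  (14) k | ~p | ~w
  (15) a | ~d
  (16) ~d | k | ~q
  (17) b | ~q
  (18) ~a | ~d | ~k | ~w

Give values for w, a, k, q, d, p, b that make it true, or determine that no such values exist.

w = False; a = True; k = True; q = False; d = True; p = True; b = False

Unit clause (k) forces k = True.
Set w = False.
Set a = True.
  then (~a | ~k | ~q | w) forces q = False.
  then (~a | ~b | q) forces b = False.
  then (~a | d | ~k) forces d = True.
Set p = True.
All clauses satisfied.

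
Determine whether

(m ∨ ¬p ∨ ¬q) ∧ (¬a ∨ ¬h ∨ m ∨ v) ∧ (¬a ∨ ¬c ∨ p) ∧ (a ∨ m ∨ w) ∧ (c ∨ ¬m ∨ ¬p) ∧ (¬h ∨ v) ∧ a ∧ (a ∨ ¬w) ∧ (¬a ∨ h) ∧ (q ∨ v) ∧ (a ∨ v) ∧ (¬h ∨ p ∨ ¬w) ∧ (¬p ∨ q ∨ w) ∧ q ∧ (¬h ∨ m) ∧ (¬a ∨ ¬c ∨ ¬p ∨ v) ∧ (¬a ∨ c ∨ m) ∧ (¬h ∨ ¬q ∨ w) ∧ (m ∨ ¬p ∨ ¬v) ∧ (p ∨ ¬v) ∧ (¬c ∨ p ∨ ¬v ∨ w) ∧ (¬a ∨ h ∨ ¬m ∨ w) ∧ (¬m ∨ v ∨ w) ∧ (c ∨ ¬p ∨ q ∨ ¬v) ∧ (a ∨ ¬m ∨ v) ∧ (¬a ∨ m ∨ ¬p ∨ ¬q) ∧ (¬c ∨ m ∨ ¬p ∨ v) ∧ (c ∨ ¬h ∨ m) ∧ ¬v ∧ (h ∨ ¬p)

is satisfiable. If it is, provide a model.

Case a = True:
  (¬a ∨ h) forces h = True.
  (¬h ∨ v) forces v = True.
  Clause (¬v) is falsified — contradiction.
Case a = False:
  Clause (a) is falsified — contradiction.
Both cases fail, so the formula is unsatisfiable.

UNSATISFIABLE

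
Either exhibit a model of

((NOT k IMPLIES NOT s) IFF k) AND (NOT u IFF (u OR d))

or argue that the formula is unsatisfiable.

k = True, u = False, d = True, s = True

  (NOT k IMPLIES NOT s) IFF k = True
    NOT k IMPLIES NOT s = True
      NOT k = False
      NOT s = False
  NOT u IFF (u OR d) = True
    NOT u = True
    u OR d = True
Both conjuncts True, so the formula holds.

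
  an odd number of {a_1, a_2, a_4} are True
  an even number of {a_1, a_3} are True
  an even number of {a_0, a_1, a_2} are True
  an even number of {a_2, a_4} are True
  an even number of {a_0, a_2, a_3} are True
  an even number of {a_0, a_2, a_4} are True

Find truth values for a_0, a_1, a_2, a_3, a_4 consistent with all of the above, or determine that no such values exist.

a_0 = False, a_1 = True, a_2 = True, a_3 = True, a_4 = True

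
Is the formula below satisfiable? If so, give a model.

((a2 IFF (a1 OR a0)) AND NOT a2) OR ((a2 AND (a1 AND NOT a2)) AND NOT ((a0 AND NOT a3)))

a0: False, a1: False, a2: False, a3: False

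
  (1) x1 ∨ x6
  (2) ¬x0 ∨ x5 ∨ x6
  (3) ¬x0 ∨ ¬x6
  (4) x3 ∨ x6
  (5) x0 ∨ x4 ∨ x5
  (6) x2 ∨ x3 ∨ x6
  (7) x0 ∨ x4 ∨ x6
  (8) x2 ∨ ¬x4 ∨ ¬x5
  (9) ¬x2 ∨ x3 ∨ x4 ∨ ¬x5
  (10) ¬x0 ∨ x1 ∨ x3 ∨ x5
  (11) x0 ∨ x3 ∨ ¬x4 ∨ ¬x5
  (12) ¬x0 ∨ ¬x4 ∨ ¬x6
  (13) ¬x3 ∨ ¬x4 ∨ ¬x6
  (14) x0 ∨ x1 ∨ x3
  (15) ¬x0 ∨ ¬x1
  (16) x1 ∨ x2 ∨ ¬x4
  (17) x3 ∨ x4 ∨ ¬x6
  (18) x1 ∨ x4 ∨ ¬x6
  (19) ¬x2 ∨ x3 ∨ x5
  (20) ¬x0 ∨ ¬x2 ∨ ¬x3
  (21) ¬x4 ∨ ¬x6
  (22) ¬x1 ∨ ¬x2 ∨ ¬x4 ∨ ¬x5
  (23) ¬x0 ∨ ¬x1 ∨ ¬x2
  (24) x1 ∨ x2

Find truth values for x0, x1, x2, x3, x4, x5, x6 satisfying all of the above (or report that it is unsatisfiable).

x0 = False; x1 = True; x2 = False; x3 = True; x4 = True; x5 = False; x6 = False

Try x0 = True:
  (¬x0 ∨ ¬x6) forces x6 = False.
  (x1 ∨ x6) forces x1 = True.
  clause (¬x0 ∨ ¬x1) is falsified — backtrack.
So x0 = False.
Set x1 = True.
Set x2 = False.
Set x3 = True.
Set x4 = True.
  then (x2 ∨ ¬x4 ∨ ¬x5) forces x5 = False.
  then (¬x3 ∨ ¬x4 ∨ ¬x6) forces x6 = False.
All clauses satisfied.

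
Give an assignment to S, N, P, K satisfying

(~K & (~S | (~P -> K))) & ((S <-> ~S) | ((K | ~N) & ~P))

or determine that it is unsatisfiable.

S=F, N=F, P=F, K=F

  ~K & (~S | (~P -> K)) = True
    ~K = True
    ~S | (~P -> K) = True
      ~S = True
      ~P -> K = False
        ~P = True
  (S <-> ~S) | ((K | ~N) & ~P) = True
    S <-> ~S = False
      ~S = True
    (K | ~N) & ~P = True
      K | ~N = True
        ~N = True
      ~P = True
Both conjuncts True, so the formula holds.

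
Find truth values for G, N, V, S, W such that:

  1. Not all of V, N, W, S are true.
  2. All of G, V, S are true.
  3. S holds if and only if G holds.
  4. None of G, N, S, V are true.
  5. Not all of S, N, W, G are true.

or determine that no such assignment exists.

UNSATISFIABLE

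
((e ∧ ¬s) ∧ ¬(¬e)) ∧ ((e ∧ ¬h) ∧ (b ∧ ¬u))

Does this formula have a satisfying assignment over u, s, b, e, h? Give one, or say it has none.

u = False, s = False, b = True, e = True, h = False

  (e ∧ ¬s) ∧ ¬(¬e) = True
    e ∧ ¬s = True
      ¬s = True
    ¬(¬e) = True
      ¬e = False
  (e ∧ ¬h) ∧ (b ∧ ¬u) = True
    e ∧ ¬h = True
      ¬h = True
    b ∧ ¬u = True
      ¬u = True
Both conjuncts True, so the formula holds.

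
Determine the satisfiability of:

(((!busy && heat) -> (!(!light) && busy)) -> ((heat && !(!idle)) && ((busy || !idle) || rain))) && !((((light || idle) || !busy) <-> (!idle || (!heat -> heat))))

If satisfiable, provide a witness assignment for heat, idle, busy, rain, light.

Case heat = True: the formula simplifies to ((!busy -> (!(!light) && busy)) -> (!(!idle) && ((busy || !idle) || rain))) && !(((light || idle) || !busy)).
  busy = True: simplifies to !(!idle) && !((light || idle)).
    idle = True: the conjunct !((light || idle)) becomes !((light || True)) = False.
    idle = False: the conjunct !(!idle) becomes !(!False) = False.
  busy = False: the conjunct !(((light || idle) || !busy)) becomes !(((light || idle) || True)) = False.
Case heat = False: the conjunct ((!busy && heat) -> (!(!light) && busy)) -> ((heat && !(!idle)) && ((busy || !idle) || rain)) becomes (False -> (!(!light) && busy)) -> (False && ((busy || !idle) || rain)) = False.
Both cases fail — unsatisfiable.

Unsatisfiable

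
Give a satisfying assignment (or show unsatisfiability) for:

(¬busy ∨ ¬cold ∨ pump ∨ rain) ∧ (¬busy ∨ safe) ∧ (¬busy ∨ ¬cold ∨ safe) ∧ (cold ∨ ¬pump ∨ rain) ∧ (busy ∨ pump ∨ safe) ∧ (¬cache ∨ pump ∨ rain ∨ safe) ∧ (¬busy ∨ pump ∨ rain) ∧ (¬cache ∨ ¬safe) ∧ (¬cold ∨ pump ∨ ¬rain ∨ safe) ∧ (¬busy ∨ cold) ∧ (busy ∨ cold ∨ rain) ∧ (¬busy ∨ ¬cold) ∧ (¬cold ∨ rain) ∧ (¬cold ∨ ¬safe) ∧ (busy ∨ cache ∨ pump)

pump = True, cache = False, rain = True, cold = False, busy = False, safe = False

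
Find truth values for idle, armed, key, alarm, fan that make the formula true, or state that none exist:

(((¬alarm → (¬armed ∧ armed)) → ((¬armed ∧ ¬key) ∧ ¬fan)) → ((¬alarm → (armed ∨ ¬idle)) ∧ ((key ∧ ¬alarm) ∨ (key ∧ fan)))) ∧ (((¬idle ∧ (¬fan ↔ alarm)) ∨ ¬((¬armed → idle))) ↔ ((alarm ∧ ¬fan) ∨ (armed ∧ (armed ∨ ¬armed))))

idle: False, armed: True, key: False, alarm: True, fan: False

  ((¬alarm → (¬armed ∧ armed)) → ((¬armed ∧ ¬key) ∧ ¬fan)) → ((¬alarm → (armed ∨ ¬idle)) ∧ ((key ∧ ¬alarm) ∨ (key ∧ fan))) = True
    (¬alarm → (¬armed ∧ armed)) → ((¬armed ∧ ¬key) ∧ ¬fan) = False
      ¬alarm → (¬armed ∧ armed) = True
        ¬alarm = False
        ¬armed ∧ armed = False
          ¬armed = False
      (¬armed ∧ ¬key) ∧ ¬fan = False
        ¬armed ∧ ¬key = False
          ¬armed = False
          ¬key = True
        ¬fan = True
    (¬alarm → (armed ∨ ¬idle)) ∧ ((key ∧ ¬alarm) ∨ (key ∧ fan)) = False
      ¬alarm → (armed ∨ ¬idle) = True
        ¬alarm = False
        armed ∨ ¬idle = True
          ¬idle = True
      (key ∧ ¬alarm) ∨ (key ∧ fan) = False
        key ∧ ¬alarm = False
          ¬alarm = False
        key ∧ fan = False
  ((¬idle ∧ (¬fan ↔ alarm)) ∨ ¬((¬armed → idle))) ↔ ((alarm ∧ ¬fan) ∨ (armed ∧ (armed ∨ ¬armed))) = True
    (¬idle ∧ (¬fan ↔ alarm)) ∨ ¬((¬armed → idle)) = True
      ¬idle ∧ (¬fan ↔ alarm) = True
        ¬idle = True
        ¬fan ↔ alarm = True
          ¬fan = True
      ¬((¬armed → idle)) = False
        ¬armed → idle = True
          ¬armed = False
    (alarm ∧ ¬fan) ∨ (armed ∧ (armed ∨ ¬armed)) = True
      alarm ∧ ¬fan = True
        ¬fan = True
      armed ∧ (armed ∨ ¬armed) = True
        armed ∨ ¬armed = True
          ¬armed = False
Both conjuncts True, so the formula holds.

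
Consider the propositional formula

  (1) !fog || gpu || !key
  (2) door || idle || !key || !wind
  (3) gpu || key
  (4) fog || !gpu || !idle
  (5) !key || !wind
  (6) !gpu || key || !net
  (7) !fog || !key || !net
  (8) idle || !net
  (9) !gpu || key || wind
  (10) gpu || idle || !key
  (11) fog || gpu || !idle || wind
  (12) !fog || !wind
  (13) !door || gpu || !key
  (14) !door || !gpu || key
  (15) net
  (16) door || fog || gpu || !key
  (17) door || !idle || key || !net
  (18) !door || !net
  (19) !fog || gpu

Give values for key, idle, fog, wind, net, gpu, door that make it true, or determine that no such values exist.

Unsatisfiable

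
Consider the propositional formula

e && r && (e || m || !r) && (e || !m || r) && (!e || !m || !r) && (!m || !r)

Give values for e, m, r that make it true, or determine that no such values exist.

e = True, m = False, r = True

Unit clause (e) forces e = True.
Unit clause (r) forces r = True.
In (!e || !m || !r) only !m is left, so m = False.
Check each clause:
  (e): e holds.
  (r): r holds.
  (e || m || !r): e holds.
  (e || !m || r): e holds.
  (!e || !m || !r): !m holds.
  (!m || !r): !m holds.
All clauses satisfied.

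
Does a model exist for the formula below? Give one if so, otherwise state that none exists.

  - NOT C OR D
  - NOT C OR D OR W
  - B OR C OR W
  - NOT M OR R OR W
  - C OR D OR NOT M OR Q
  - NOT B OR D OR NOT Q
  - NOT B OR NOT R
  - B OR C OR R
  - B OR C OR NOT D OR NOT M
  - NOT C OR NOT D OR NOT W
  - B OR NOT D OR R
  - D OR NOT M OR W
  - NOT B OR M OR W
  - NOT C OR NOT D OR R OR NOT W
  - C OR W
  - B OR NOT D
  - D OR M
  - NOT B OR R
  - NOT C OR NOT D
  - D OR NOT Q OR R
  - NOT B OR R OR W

W = True; Q = True; R = True; M = True; D = False; C = False; B = False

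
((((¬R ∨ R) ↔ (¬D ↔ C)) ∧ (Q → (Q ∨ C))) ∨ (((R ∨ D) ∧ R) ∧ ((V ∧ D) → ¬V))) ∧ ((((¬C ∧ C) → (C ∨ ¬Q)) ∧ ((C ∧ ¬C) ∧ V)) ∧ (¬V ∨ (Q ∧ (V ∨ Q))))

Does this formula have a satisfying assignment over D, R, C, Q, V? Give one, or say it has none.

Case C = True: the conjunct ¬C is False.
Case C = False: the conjunct C is False.
Both cases fail — unsatisfiable.

Unsatisfiable — no assignment works.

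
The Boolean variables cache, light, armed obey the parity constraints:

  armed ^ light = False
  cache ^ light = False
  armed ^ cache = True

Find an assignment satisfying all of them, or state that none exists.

UNSATISFIABLE

Adding constraints 1, 2, 3 mod 2: every variable appears an even number of times on the left, so the left side is 0.
But the right sides sum to 1 (mod 2). 0 ≠ 1 — the system is inconsistent.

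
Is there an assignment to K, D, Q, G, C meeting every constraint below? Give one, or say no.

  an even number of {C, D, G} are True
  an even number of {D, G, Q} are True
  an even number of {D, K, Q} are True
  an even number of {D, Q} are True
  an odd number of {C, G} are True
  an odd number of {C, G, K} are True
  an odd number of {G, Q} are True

K=F; D=T; Q=T; G=F; C=T

{C, D, G}: 2 true → even ✓
{D, G, Q}: 2 true → even ✓
{D, K, Q}: 2 true → even ✓
{D, Q}: 2 true → even ✓
{C, G}: 1 true → odd ✓
{C, G, K}: 1 true → odd ✓
{G, Q}: 1 true → odd ✓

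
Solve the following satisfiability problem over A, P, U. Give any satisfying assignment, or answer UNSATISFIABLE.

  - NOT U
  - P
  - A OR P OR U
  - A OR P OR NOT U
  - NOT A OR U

A=F, P=T, U=F

Unit clause (NOT U) forces U = False.
Unit clause (P) forces P = True.
In (NOT A OR U) only NOT A is left, so A = False.
All clauses satisfied.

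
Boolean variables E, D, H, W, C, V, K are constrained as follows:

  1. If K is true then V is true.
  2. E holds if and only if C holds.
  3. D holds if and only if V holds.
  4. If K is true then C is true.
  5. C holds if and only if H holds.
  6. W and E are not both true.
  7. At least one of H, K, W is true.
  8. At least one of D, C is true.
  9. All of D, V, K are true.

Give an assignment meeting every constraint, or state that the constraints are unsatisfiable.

E = True; D = True; H = True; W = False; C = True; V = True; K = True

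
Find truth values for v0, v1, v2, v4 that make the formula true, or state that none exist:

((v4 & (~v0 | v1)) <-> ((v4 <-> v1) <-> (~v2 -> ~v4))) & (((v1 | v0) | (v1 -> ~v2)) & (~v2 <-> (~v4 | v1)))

v0 = True, v1 = True, v2 = False, v4 = False

  (v4 & (~v0 | v1)) <-> ((v4 <-> v1) <-> (~v2 -> ~v4)) = True
    v4 & (~v0 | v1) = False
      ~v0 | v1 = True
        ~v0 = False
    (v4 <-> v1) <-> (~v2 -> ~v4) = False
      v4 <-> v1 = False
      ~v2 -> ~v4 = True
        ~v2 = True
        ~v4 = True
  ((v1 | v0) | (v1 -> ~v2)) & (~v2 <-> (~v4 | v1)) = True
    (v1 | v0) | (v1 -> ~v2) = True
      v1 | v0 = True
      v1 -> ~v2 = True
        ~v2 = True
    ~v2 <-> (~v4 | v1) = True
      ~v2 = True
      ~v4 | v1 = True
        ~v4 = True
Both conjuncts True, so the formula holds.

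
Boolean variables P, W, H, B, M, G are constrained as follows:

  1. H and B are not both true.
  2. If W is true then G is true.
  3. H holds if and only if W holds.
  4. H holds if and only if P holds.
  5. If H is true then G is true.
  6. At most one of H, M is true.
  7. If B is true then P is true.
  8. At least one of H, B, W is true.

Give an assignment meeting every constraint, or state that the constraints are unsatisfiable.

P = True, W = True, H = True, B = False, M = False, G = True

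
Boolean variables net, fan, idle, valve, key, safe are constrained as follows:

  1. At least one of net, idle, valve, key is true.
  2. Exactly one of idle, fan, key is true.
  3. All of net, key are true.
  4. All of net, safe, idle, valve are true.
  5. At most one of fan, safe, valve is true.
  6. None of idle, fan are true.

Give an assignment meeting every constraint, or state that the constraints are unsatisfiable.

No satisfying assignment exists.

Case idle = True:
  Constraint (6) is violated (idle=T) — contradiction.
Case idle = False:
  Constraint (4) is violated (idle=F) — contradiction.
Both cases fail — unsatisfiable.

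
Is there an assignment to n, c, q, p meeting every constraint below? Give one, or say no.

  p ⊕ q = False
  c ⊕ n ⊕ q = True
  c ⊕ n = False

n = False, c = False, q = True, p = True

p ⊕ q = T ⊕ T = False ✓
c ⊕ n ⊕ q = F ⊕ F ⊕ T = True ✓
c ⊕ n = F ⊕ F = False ✓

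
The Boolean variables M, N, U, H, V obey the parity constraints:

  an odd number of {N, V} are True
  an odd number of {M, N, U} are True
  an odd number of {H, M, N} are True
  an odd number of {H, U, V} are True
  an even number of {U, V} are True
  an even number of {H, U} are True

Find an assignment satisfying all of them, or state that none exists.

M: False, N: False, U: True, H: True, V: True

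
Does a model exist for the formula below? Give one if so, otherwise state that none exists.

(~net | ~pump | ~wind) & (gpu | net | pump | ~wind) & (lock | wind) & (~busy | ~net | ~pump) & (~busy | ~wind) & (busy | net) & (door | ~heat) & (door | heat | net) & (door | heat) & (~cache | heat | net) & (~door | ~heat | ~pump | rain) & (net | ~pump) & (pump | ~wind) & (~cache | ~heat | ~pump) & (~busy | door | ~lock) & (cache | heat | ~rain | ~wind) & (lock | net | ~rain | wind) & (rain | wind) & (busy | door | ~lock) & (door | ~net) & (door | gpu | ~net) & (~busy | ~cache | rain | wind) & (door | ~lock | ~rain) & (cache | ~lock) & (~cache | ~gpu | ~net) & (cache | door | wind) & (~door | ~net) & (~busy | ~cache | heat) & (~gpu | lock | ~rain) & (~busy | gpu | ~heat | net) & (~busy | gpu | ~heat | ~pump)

rain=T, pump=F, door=T, heat=T, wind=F, lock=T, busy=T, gpu=T, net=F, cache=T

Set rain = True.
Set pump = False.
  then (pump | ~wind) forces wind = False.
  then (lock | wind) forces lock = True.
  then (door | ~lock | ~rain) forces door = True.
  then (cache | ~lock) forces cache = True.
  then (~door | ~net) forces net = False.
  then (busy | net) forces busy = True.
  then (~cache | heat | net) forces heat = True.
  then (~busy | gpu | ~heat | net) forces gpu = True.
All clauses satisfied.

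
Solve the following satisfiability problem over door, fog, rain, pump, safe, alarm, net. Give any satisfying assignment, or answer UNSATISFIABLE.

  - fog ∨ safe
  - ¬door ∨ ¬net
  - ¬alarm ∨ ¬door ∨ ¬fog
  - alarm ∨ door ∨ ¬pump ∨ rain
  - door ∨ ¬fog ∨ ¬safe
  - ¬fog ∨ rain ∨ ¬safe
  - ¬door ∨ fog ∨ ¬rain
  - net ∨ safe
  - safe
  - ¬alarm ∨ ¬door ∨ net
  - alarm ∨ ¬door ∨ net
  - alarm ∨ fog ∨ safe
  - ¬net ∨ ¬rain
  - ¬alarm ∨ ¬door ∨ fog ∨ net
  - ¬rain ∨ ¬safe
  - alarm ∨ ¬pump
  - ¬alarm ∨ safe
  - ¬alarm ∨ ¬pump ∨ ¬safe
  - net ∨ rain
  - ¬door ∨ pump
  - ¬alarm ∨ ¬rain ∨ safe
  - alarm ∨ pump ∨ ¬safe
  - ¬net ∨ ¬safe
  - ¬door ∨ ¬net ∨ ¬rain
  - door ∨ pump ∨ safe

Case safe = True:
  (¬rain ∨ ¬safe) forces rain = False.
  (¬fog ∨ rain ∨ ¬safe) forces fog = False.
  (net ∨ rain) forces net = True.
  Clause (¬net ∨ ¬safe) is falsified — contradiction.
Case safe = False:
  Clause (safe) is falsified — contradiction.
Both cases fail, so the formula is unsatisfiable.

The formula is unsatisfiable.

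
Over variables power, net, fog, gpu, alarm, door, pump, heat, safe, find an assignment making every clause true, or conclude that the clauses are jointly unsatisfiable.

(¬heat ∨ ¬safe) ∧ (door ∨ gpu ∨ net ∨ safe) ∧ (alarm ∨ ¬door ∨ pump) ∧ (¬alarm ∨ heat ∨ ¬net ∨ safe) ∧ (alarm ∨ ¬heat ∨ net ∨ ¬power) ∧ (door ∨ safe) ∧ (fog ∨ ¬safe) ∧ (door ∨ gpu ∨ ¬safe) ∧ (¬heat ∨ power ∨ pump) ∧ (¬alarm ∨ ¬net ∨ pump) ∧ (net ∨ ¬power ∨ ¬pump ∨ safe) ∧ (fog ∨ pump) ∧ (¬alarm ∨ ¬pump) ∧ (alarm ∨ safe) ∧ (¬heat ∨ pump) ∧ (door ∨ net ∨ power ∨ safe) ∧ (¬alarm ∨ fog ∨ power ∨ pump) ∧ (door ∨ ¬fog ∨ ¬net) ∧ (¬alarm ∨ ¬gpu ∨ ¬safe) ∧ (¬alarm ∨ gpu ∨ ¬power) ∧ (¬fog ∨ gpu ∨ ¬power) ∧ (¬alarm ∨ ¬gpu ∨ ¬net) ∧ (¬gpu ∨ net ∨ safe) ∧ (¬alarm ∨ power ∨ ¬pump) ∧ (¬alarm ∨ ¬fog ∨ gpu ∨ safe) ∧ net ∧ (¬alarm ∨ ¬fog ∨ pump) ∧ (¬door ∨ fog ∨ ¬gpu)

Unit clause (net) forces net = True.
Set power = True.
Try fog = False:
  (fog ∨ ¬safe) forces safe = False.
  (door ∨ safe) forces door = True.
  (fog ∨ pump) forces pump = True.
  (¬alarm ∨ ¬pump) forces alarm = False.
  clause (alarm ∨ safe) is falsified — backtrack.
So fog = True.
  then (door ∨ ¬fog ∨ ¬net) forces door = True.
  then (¬fog ∨ gpu ∨ ¬power) forces gpu = True.
  then (¬alarm ∨ ¬gpu ∨ ¬net) forces alarm = False.
  then (alarm ∨ ¬door ∨ pump) forces pump = True.
  then (alarm ∨ safe) forces safe = True.
  then (¬heat ∨ ¬safe) forces heat = False.
All clauses satisfied.

power=T, net=T, fog=T, gpu=T, alarm=F, door=T, pump=T, heat=F, safe=T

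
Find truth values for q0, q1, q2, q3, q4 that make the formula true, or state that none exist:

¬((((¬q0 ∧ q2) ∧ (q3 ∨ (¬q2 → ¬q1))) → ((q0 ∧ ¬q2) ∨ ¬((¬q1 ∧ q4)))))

q0 = False, q1 = False, q2 = True, q3 = True, q4 = True

  ¬((((¬q0 ∧ q2) ∧ (q3 ∨ (¬q2 → ¬q1))) → ((q0 ∧ ¬q2) ∨ ¬((¬q1 ∧ q4))))) = True
    ((¬q0 ∧ q2) ∧ (q3 ∨ (¬q2 → ¬q1))) → ((q0 ∧ ¬q2) ∨ ¬((¬q1 ∧ q4))) = False
      (¬q0 ∧ q2) ∧ (q3 ∨ (¬q2 → ¬q1)) = True
        ¬q0 ∧ q2 = True
          ¬q0 = True
        q3 ∨ (¬q2 → ¬q1) = True
          ¬q2 → ¬q1 = True
            ¬q2 = False
            ¬q1 = True
      (q0 ∧ ¬q2) ∨ ¬((¬q1 ∧ q4)) = False
        q0 ∧ ¬q2 = False
          ¬q2 = False
        ¬((¬q1 ∧ q4)) = False
          ¬q1 ∧ q4 = True
            ¬q1 = True
The formula evaluates to True.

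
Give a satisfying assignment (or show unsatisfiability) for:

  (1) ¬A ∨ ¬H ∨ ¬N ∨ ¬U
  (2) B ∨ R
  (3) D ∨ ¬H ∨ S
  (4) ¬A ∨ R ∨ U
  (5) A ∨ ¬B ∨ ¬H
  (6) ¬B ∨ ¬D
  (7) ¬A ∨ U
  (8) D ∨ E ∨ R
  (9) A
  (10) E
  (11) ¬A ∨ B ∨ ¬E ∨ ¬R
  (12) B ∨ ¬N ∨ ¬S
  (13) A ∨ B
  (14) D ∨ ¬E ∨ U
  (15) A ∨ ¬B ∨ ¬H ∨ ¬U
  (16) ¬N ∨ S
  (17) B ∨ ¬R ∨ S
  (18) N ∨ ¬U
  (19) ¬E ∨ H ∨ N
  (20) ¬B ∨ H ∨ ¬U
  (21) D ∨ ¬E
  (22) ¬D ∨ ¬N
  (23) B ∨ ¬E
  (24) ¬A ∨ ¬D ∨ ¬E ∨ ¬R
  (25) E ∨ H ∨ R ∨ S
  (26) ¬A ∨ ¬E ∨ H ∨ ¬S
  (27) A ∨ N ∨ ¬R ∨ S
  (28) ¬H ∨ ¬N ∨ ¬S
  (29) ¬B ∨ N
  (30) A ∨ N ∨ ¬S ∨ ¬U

Case E = True:
  (A) forces A = True.
  (¬A ∨ U) forces U = True.
  (N ∨ ¬U) forces N = True.
  (¬A ∨ ¬H ∨ ¬N ∨ ¬U) forces H = False.
  (¬N ∨ S) forces S = True.
  Clause (¬A ∨ ¬E ∨ H ∨ ¬S) is falsified — contradiction.
Case E = False:
  Clause (E) is falsified — contradiction.
Both cases fail, so the formula is unsatisfiable.

Unsatisfiable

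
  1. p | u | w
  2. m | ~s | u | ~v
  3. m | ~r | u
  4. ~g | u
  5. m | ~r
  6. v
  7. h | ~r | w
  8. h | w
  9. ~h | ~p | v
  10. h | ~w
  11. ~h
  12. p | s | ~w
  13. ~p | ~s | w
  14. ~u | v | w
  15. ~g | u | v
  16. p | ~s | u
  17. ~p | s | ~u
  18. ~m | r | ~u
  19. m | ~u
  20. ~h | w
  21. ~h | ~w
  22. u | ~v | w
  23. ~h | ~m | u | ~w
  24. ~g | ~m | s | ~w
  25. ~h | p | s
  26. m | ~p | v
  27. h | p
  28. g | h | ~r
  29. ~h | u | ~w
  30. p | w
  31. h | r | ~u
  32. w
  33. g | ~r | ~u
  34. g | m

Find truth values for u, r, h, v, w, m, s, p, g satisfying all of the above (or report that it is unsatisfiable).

No satisfying assignment exists.

Case h = True:
  Clause (~h) is falsified — contradiction.
Case h = False:
  (v) forces v = True.
  (h | w) forces w = True.
  Clause (h | ~w) is falsified — contradiction.
Both cases fail, so the formula is unsatisfiable.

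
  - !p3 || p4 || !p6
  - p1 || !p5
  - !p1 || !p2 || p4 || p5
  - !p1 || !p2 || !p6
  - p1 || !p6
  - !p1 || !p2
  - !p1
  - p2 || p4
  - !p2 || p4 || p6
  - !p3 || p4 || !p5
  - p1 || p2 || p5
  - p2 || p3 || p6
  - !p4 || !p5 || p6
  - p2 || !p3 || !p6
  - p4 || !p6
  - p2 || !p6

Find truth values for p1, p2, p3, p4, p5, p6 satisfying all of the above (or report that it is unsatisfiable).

p1 = False, p2 = True, p3 = False, p4 = True, p5 = False, p6 = False

Unit clause (!p1) forces p1 = False.
In (p1 || !p5) only !p5 is left, so p5 = False.
In (p1 || !p6) only !p6 is left, so p6 = False.
In (p1 || p2 || p5) only p2 is left, so p2 = True.
In (!p2 || p4 || p6) only p4 is left, so p4 = True.
Set p3 = False.
All clauses satisfied.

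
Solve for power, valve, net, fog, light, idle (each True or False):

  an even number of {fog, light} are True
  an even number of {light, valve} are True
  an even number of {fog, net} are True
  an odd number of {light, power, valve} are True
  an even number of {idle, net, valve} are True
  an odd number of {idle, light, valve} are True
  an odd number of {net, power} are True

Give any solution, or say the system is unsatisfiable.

Adding constraints 1, 3, 5, 6 mod 2: every variable appears an even number of times on the left, so the left side is 0.
But the right sides sum to 1 (mod 2). 0 ≠ 1 — the system is inconsistent.

No satisfying assignment exists.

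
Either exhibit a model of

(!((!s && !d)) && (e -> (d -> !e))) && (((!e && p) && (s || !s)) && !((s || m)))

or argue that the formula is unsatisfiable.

e = False, m = False, s = False, d = True, p = True

  !((!s && !d)) && (e -> (d -> !e)) = True
    !((!s && !d)) = True
      !s && !d = False
        !s = True
        !d = False
    e -> (d -> !e) = True
      d -> !e = True
        !e = True
  ((!e && p) && (s || !s)) && !((s || m)) = True
    (!e && p) && (s || !s) = True
      !e && p = True
        !e = True
      s || !s = True
        !s = True
    !((s || m)) = True
      s || m = False
Both conjuncts True, so the formula holds.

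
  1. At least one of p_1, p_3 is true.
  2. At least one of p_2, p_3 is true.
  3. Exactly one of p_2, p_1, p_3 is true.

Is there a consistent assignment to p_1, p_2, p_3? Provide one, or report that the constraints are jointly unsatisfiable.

p_1 = False, p_2 = False, p_3 = True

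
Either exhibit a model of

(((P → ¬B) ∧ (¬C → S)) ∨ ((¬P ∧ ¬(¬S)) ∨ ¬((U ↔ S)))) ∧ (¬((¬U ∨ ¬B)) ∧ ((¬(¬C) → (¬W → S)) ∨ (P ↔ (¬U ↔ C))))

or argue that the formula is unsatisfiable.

S: True, B: True, W: True, C: False, U: True, P: False

  ((P → ¬B) ∧ (¬C → S)) ∨ ((¬P ∧ ¬(¬S)) ∨ ¬((U ↔ S))) = True
    (P → ¬B) ∧ (¬C → S) = True
      P → ¬B = True
        ¬B = False
      ¬C → S = True
        ¬C = True
    (¬P ∧ ¬(¬S)) ∨ ¬((U ↔ S)) = True
      ¬P ∧ ¬(¬S) = True
        ¬P = True
        ¬(¬S) = True
          ¬S = False
      ¬((U ↔ S)) = False
        U ↔ S = True
  ¬((¬U ∨ ¬B)) ∧ ((¬(¬C) → (¬W → S)) ∨ (P ↔ (¬U ↔ C))) = True
    ¬((¬U ∨ ¬B)) = True
      ¬U ∨ ¬B = False
        ¬U = False
        ¬B = False
    (¬(¬C) → (¬W → S)) ∨ (P ↔ (¬U ↔ C)) = True
      ¬(¬C) → (¬W → S) = True
        ¬(¬C) = False
          ¬C = True
        ¬W → S = True
          ¬W = False
      P ↔ (¬U ↔ C) = False
        ¬U ↔ C = True
          ¬U = False
Both conjuncts True, so the formula holds.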